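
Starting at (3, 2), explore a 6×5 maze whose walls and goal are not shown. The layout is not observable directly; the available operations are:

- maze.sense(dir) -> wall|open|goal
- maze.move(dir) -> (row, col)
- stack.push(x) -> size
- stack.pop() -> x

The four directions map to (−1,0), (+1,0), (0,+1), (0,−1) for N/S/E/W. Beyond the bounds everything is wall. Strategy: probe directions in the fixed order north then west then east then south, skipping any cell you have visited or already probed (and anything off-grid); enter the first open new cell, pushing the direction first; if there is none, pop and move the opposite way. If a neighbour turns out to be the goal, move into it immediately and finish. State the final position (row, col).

I use maze.sense with north, → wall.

Invoking maze.sense with west, giving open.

I run stack.push with west, : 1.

Using maze.move with west, and get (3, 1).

Calling maze.sense with north, — result: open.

Using stack.push with north, : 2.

Next I call maze.move with north, yielding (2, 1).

I run maze.sense with north, and get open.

I use stack.push with north, and observe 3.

I call maze.move with north, : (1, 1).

I call maze.sense with north, — result: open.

I call stack.push with north, and get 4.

Now I run maze.move with north, and see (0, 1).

I call maze.sense with west, : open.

Now I run stack.push with west, yielding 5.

Using maze.move with west, and see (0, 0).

Now I run maze.sense with south, : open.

Then stack.push with south, and observe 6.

Then maze.move with south, and observe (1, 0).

I run maze.sense with south, → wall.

I use stack.pop(), giving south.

Then maze.move with north, yielding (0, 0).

I invoke stack.pop(), and get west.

I run maze.move with east, — result: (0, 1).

Next I call maze.sense with east, — result: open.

I run stack.push with east, and observe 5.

I invoke maze.move with east, which returns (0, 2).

I try maze.sense with east, → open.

I run stack.push with east, yielding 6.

Then maze.move with east, and observe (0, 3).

I use maze.sense with east, which returns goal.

Now I run maze.move with east, and get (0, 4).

Answer: (0, 4)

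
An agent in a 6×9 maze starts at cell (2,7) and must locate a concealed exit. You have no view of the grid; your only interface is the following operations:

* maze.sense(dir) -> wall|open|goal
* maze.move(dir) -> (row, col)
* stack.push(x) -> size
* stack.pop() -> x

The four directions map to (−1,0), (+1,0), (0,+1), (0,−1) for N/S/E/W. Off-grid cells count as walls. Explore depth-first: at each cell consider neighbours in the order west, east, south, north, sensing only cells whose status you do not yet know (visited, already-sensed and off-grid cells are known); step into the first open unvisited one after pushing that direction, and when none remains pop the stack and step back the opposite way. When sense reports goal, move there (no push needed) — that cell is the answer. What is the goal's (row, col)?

[in] maze.sense dir='west'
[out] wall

[in] maze.sense dir='east'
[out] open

[in] stack.push x='east'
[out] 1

[in] maze.move dir='east'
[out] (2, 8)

[in] maze.sense dir='south'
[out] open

[in] stack.push x='south'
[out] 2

[in] maze.move dir='south'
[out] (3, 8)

[in] maze.sense dir='west'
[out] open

[in] stack.push x='west'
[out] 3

[in] maze.move dir='west'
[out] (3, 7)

[in] maze.sense dir='west'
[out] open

[in] stack.push x='west'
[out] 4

[in] maze.move dir='west'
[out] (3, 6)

[in] maze.sense dir='west'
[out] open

[in] stack.push x='west'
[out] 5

[in] maze.move dir='west'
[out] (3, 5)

[in] maze.sense dir='west'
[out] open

[in] stack.push x='west'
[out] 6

[in] maze.move dir='west'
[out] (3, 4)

[in] maze.sense dir='west'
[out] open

[in] stack.push x='west'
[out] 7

[in] maze.move dir='west'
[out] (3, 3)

[in] maze.sense dir='west'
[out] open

[in] stack.push x='west'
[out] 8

[in] maze.move dir='west'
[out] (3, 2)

[in] maze.sense dir='west'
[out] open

[in] stack.push x='west'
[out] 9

[in] maze.move dir='west'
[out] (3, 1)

[in] maze.sense dir='west'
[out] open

[in] stack.push x='west'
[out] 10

[in] maze.move dir='west'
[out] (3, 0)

[in] maze.sense dir='south'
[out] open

[in] stack.push x='south'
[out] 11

[in] maze.move dir='south'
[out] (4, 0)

[in] maze.sense dir='east'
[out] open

[in] stack.push x='east'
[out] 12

[in] maze.move dir='east'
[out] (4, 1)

[in] maze.sense dir='east'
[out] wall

[in] maze.sense dir='south'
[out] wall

[in] stack.pop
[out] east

[in] maze.move dir='west'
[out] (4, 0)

[in] maze.sense dir='south'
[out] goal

[in] maze.move dir='south'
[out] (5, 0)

Answer: (5, 0)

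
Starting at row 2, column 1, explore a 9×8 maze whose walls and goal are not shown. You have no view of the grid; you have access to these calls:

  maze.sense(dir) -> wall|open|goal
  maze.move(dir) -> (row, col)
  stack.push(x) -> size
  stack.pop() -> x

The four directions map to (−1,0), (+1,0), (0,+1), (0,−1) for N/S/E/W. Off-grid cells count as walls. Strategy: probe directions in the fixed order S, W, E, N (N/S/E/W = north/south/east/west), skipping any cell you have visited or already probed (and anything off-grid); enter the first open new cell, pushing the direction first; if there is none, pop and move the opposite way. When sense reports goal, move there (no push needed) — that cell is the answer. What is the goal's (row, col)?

# 1. maze.sense(dir='south') => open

# 2. stack.push(x='south') => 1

# 3. maze.move(dir='south') => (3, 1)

# 4. maze.sense(dir='south') => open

# 5. stack.push(x='south') => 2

# 6. maze.move(dir='south') => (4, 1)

# 7. maze.sense(dir='south') => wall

# 8. maze.sense(dir='west') => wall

# 9. maze.sense(dir='east') => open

# 10. stack.push(x='east') => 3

# 11. maze.move(dir='east') => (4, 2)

# 12. maze.sense(dir='south') => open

# 13. stack.push(x='south') => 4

# 14. maze.move(dir='south') => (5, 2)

# 15. maze.sense(dir='south') => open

# 16. stack.push(x='south') => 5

# 17. maze.move(dir='south') => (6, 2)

# 18. maze.sense(dir='south') => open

# 19. stack.push(x='south') => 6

# 20. maze.move(dir='south') => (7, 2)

# 21. maze.sense(dir='south') => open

# 22. stack.push(x='south') => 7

# 23. maze.move(dir='south') => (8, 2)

# 24. maze.sense(dir='west') => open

# 25. stack.push(x='west') => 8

# 26. maze.move(dir='west') => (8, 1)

# 27. maze.sense(dir='west') => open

# 28. stack.push(x='west') => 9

# 29. maze.move(dir='west') => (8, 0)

# 30. maze.sense(dir='north') => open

# 31. stack.push(x='north') => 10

# 32. maze.move(dir='north') => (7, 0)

# 33. maze.sense(dir='east') => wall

# 34. maze.sense(dir='north') => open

# 35. stack.push(x='north') => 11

# 36. maze.move(dir='north') => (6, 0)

# 37. maze.sense(dir='east') => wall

# 38. maze.sense(dir='north') => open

# 39. stack.push(x='north') => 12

# 40. maze.move(dir='north') => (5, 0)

# 41. stack.pop() => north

# 42. maze.move(dir='south') => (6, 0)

# 43. stack.pop() => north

# 44. maze.move(dir='south') => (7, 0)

# 45. stack.pop() => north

# 46. maze.move(dir='south') => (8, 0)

# 47. stack.pop() => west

# 48. maze.move(dir='east') => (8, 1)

# 49. stack.pop() => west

# 50. maze.move(dir='east') => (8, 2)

# 51. maze.sense(dir='east') => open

# 52. stack.push(x='east') => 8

# 53. maze.move(dir='east') => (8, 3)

# 54. maze.sense(dir='east') => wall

# 55. maze.sense(dir='north') => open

# 56. stack.push(x='north') => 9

# 57. maze.move(dir='north') => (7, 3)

# 58. maze.sense(dir='east') => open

# 59. stack.push(x='east') => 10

# 60. maze.move(dir='east') => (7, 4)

# 61. maze.sense(dir='east') => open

# 62. stack.push(x='east') => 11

# 63. maze.move(dir='east') => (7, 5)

# 64. maze.sense(dir='south') => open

# 65. stack.push(x='south') => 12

# 66. maze.move(dir='south') => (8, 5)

# 67. maze.sense(dir='east') => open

# 68. stack.push(x='east') => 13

# 69. maze.move(dir='east') => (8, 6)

# 70. maze.sense(dir='east') => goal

# 71. maze.move(dir='east') => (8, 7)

Answer: (8, 7)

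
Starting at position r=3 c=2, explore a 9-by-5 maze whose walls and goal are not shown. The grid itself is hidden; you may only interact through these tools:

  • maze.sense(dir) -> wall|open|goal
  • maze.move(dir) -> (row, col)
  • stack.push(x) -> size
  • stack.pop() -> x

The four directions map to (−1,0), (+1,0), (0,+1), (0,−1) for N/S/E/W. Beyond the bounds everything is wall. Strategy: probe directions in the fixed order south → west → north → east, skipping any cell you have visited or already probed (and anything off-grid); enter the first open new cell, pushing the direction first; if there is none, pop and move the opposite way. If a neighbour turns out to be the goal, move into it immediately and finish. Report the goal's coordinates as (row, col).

Action: maze.sense[south]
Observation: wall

Action: maze.sense[west]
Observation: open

Action: stack.push[west]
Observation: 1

Action: maze.move[west]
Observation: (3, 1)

Action: maze.sense[south]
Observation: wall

Action: maze.sense[west]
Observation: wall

Action: maze.sense[north]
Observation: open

Action: stack.push[north]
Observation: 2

Action: maze.move[north]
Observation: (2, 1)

Action: maze.sense[west]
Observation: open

Action: stack.push[west]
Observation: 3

Action: maze.move[west]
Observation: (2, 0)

Action: maze.sense[north]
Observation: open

Action: stack.push[north]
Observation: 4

Action: maze.move[north]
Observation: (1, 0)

Action: maze.sense[north]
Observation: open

Action: stack.push[north]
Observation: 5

Action: maze.move[north]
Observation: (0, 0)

Action: maze.sense[east]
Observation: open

Action: stack.push[east]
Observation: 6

Action: maze.move[east]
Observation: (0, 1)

Action: maze.sense[south]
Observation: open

Action: stack.push[south]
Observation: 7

Action: maze.move[south]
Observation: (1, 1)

Action: maze.sense[east]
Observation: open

Action: stack.push[east]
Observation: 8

Action: maze.move[east]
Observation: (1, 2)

Action: maze.sense[south]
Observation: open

Action: stack.push[south]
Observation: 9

Action: maze.move[south]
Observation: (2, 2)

Action: maze.sense[east]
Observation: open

Action: stack.push[east]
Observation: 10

Action: maze.move[east]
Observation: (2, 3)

Action: maze.sense[south]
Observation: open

Action: stack.push[south]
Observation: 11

Action: maze.move[south]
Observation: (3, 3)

Action: maze.sense[south]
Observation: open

Action: stack.push[south]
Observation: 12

Action: maze.move[south]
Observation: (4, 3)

Action: maze.sense[south]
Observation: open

Action: stack.push[south]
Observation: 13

Action: maze.move[south]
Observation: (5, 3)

Action: maze.sense[south]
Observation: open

Action: stack.push[south]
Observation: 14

Action: maze.move[south]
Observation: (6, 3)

Action: maze.sense[south]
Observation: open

Action: stack.push[south]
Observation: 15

Action: maze.move[south]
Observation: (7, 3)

Action: maze.sense[south]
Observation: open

Action: stack.push[south]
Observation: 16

Action: maze.move[south]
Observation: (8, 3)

Action: maze.sense[west]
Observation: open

Action: stack.push[west]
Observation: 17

Action: maze.move[west]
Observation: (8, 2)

Action: maze.sense[west]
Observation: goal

Action: maze.move[west]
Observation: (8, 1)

Answer: (8, 1)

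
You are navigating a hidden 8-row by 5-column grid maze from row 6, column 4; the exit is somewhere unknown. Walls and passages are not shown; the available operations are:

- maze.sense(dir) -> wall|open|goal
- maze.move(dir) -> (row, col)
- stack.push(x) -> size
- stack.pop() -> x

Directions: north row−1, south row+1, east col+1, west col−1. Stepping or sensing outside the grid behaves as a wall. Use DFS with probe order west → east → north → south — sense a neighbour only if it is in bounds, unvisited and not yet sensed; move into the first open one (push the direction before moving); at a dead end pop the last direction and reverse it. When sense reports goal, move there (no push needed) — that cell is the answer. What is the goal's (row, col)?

[in] maze.sense dir: west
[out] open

[in] stack.push x: west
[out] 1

[in] maze.move dir: west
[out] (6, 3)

[in] maze.sense dir: west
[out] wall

[in] maze.sense dir: north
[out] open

[in] stack.push x: north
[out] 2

[in] maze.move dir: north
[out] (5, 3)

[in] maze.sense dir: west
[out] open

[in] stack.push x: west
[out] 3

[in] maze.move dir: west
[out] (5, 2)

[in] maze.sense dir: west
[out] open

[in] stack.push x: west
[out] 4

[in] maze.move dir: west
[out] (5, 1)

[in] maze.sense dir: west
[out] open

[in] stack.push x: west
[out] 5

[in] maze.move dir: west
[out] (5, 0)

[in] maze.sense dir: north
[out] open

[in] stack.push x: north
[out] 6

[in] maze.move dir: north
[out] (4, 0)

[in] maze.sense dir: east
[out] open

[in] stack.push x: east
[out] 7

[in] maze.move dir: east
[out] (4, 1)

[in] maze.sense dir: east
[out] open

[in] stack.push x: east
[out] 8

[in] maze.move dir: east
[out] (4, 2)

[in] maze.sense dir: east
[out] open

[in] stack.push x: east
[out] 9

[in] maze.move dir: east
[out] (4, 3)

[in] maze.sense dir: east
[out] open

[in] stack.push x: east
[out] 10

[in] maze.move dir: east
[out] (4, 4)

[in] maze.sense dir: north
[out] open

[in] stack.push x: north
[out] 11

[in] maze.move dir: north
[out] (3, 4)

[in] maze.sense dir: west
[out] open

[in] stack.push x: west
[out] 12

[in] maze.move dir: west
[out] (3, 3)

[in] maze.sense dir: west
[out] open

[in] stack.push x: west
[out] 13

[in] maze.move dir: west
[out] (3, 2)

[in] maze.sense dir: west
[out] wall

[in] maze.sense dir: north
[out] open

[in] stack.push x: north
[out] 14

[in] maze.move dir: north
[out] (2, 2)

[in] maze.sense dir: west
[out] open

[in] stack.push x: west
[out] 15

[in] maze.move dir: west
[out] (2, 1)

[in] maze.sense dir: west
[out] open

[in] stack.push x: west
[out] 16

[in] maze.move dir: west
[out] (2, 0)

[in] maze.sense dir: north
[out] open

[in] stack.push x: north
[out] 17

[in] maze.move dir: north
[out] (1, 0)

[in] maze.sense dir: east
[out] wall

[in] maze.sense dir: north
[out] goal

[in] maze.move dir: north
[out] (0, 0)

Answer: (0, 0)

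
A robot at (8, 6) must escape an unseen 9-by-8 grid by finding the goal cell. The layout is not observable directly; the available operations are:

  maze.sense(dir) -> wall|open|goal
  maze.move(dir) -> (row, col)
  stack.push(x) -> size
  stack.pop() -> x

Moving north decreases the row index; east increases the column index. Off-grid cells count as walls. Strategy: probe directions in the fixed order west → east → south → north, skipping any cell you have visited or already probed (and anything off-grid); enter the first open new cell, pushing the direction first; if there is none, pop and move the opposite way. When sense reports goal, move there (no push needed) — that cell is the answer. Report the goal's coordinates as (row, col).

Do: maze.sense[dir→west]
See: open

Do: stack.push[x→west]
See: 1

Do: maze.move[dir→west]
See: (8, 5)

Do: maze.sense[dir→west]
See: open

Do: stack.push[x→west]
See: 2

Do: maze.move[dir→west]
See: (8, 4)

Do: maze.sense[dir→west]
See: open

Do: stack.push[x→west]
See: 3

Do: maze.move[dir→west]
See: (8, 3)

Do: maze.sense[dir→west]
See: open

Do: stack.push[x→west]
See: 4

Do: maze.move[dir→west]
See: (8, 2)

Do: maze.sense[dir→west]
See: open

Do: stack.push[x→west]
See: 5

Do: maze.move[dir→west]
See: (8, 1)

Do: maze.sense[dir→west]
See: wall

Do: maze.sense[dir→north]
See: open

Do: stack.push[x→north]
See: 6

Do: maze.move[dir→north]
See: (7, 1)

Do: maze.sense[dir→west]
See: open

Do: stack.push[x→west]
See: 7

Do: maze.move[dir→west]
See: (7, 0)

Do: maze.sense[dir→north]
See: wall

Do: stack.pop[]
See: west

Do: maze.move[dir→east]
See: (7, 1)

Do: maze.sense[dir→east]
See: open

Do: stack.push[x→east]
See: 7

Do: maze.move[dir→east]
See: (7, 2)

Do: maze.sense[dir→east]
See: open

Do: stack.push[x→east]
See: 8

Do: maze.move[dir→east]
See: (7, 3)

Do: maze.sense[dir→east]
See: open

Do: stack.push[x→east]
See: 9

Do: maze.move[dir→east]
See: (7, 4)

Do: maze.sense[dir→east]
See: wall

Do: maze.sense[dir→north]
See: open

Do: stack.push[x→north]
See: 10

Do: maze.move[dir→north]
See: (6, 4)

Do: maze.sense[dir→west]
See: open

Do: stack.push[x→west]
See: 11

Do: maze.move[dir→west]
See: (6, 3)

Do: maze.sense[dir→west]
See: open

Do: stack.push[x→west]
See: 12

Do: maze.move[dir→west]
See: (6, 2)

Do: maze.sense[dir→west]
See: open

Do: stack.push[x→west]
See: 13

Do: maze.move[dir→west]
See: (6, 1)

Do: maze.sense[dir→north]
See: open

Do: stack.push[x→north]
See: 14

Do: maze.move[dir→north]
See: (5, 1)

Do: maze.sense[dir→west]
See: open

Do: stack.push[x→west]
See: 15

Do: maze.move[dir→west]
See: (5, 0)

Do: maze.sense[dir→north]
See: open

Do: stack.push[x→north]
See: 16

Do: maze.move[dir→north]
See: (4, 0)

Do: maze.sense[dir→east]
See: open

Do: stack.push[x→east]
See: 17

Do: maze.move[dir→east]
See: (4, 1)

Do: maze.sense[dir→east]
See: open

Do: stack.push[x→east]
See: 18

Do: maze.move[dir→east]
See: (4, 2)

Do: maze.sense[dir→east]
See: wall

Do: maze.sense[dir→south]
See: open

Do: stack.push[x→south]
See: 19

Do: maze.move[dir→south]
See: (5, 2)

Do: maze.sense[dir→east]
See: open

Do: stack.push[x→east]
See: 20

Do: maze.move[dir→east]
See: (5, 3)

Do: maze.sense[dir→east]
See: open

Do: stack.push[x→east]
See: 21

Do: maze.move[dir→east]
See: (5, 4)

Do: maze.sense[dir→east]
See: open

Do: stack.push[x→east]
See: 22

Do: maze.move[dir→east]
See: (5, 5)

Do: maze.sense[dir→east]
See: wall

Do: maze.sense[dir→south]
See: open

Do: stack.push[x→south]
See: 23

Do: maze.move[dir→south]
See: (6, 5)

Do: maze.sense[dir→east]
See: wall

Do: stack.pop[]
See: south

Do: maze.move[dir→north]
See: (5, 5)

Do: maze.sense[dir→north]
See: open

Do: stack.push[x→north]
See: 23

Do: maze.move[dir→north]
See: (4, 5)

Do: maze.sense[dir→west]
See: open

Do: stack.push[x→west]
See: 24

Do: maze.move[dir→west]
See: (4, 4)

Do: maze.sense[dir→north]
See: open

Do: stack.push[x→north]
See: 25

Do: maze.move[dir→north]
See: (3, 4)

Do: maze.sense[dir→west]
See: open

Do: stack.push[x→west]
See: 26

Do: maze.move[dir→west]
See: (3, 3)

Do: maze.sense[dir→west]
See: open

Do: stack.push[x→west]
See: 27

Do: maze.move[dir→west]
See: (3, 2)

Do: maze.sense[dir→west]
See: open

Do: stack.push[x→west]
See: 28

Do: maze.move[dir→west]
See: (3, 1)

Do: maze.sense[dir→west]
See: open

Do: stack.push[x→west]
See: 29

Do: maze.move[dir→west]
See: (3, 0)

Do: maze.sense[dir→north]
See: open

Do: stack.push[x→north]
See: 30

Do: maze.move[dir→north]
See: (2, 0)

Do: maze.sense[dir→east]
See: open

Do: stack.push[x→east]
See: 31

Do: maze.move[dir→east]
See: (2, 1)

Do: maze.sense[dir→east]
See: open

Do: stack.push[x→east]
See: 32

Do: maze.move[dir→east]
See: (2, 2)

Do: maze.sense[dir→east]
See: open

Do: stack.push[x→east]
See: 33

Do: maze.move[dir→east]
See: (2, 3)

Do: maze.sense[dir→east]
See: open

Do: stack.push[x→east]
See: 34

Do: maze.move[dir→east]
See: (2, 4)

Do: maze.sense[dir→east]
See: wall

Do: maze.sense[dir→north]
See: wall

Do: stack.pop[]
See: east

Do: maze.move[dir→west]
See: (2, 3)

Do: maze.sense[dir→north]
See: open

Do: stack.push[x→north]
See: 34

Do: maze.move[dir→north]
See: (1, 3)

Do: maze.sense[dir→west]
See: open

Do: stack.push[x→west]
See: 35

Do: maze.move[dir→west]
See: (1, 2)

Do: maze.sense[dir→west]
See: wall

Do: maze.sense[dir→north]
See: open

Do: stack.push[x→north]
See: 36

Do: maze.move[dir→north]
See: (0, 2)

Do: maze.sense[dir→west]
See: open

Do: stack.push[x→west]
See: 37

Do: maze.move[dir→west]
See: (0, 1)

Do: maze.sense[dir→west]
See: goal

Do: maze.move[dir→west]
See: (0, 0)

Answer: (0, 0)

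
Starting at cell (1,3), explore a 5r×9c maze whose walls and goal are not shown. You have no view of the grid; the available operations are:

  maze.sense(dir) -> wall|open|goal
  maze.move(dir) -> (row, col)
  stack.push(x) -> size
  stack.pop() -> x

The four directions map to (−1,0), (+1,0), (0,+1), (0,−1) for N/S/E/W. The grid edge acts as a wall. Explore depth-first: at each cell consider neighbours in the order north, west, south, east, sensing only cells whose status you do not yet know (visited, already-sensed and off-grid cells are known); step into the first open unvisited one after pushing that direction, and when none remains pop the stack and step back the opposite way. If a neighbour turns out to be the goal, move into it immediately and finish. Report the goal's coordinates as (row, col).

> maze.sense dir→north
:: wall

> maze.sense dir→west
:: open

> stack.push x→west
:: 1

> maze.move dir→west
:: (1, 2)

> maze.sense dir→north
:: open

> stack.push x→north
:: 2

> maze.move dir→north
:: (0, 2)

> maze.sense dir→west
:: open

> stack.push x→west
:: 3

> maze.move dir→west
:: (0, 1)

> maze.sense dir→west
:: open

> stack.push x→west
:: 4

> maze.move dir→west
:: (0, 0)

> maze.sense dir→south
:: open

> stack.push x→south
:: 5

> maze.move dir→south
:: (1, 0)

> maze.sense dir→south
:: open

> stack.push x→south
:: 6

> maze.move dir→south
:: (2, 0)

> maze.sense dir→south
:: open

> stack.push x→south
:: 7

> maze.move dir→south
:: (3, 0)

> maze.sense dir→south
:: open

> stack.push x→south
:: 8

> maze.move dir→south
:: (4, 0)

> maze.sense dir→east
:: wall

> stack.pop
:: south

> maze.move dir→north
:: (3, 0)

> maze.sense dir→east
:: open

> stack.push x→east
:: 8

> maze.move dir→east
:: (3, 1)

> maze.sense dir→north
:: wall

> maze.sense dir→east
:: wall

> stack.pop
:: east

> maze.move dir→west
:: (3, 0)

> stack.pop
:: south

> maze.move dir→north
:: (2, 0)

> stack.pop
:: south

> maze.move dir→north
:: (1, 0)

> maze.sense dir→east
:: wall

> stack.pop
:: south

> maze.move dir→north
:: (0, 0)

> stack.pop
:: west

> maze.move dir→east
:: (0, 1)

> stack.pop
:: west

> maze.move dir→east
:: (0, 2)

> stack.pop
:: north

> maze.move dir→south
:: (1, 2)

> maze.sense dir→south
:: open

> stack.push x→south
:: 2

> maze.move dir→south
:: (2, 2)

> maze.sense dir→east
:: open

> stack.push x→east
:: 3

> maze.move dir→east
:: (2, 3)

> maze.sense dir→south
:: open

> stack.push x→south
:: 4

> maze.move dir→south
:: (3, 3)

> maze.sense dir→south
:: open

> stack.push x→south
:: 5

> maze.move dir→south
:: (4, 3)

> maze.sense dir→west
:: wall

> maze.sense dir→east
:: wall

> stack.pop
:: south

> maze.move dir→north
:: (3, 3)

> maze.sense dir→east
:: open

> stack.push x→east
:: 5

> maze.move dir→east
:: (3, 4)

> maze.sense dir→north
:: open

> stack.push x→north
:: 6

> maze.move dir→north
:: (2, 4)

> maze.sense dir→north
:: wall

> maze.sense dir→east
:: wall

> stack.pop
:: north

> maze.move dir→south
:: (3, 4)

> maze.sense dir→east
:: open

> stack.push x→east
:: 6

> maze.move dir→east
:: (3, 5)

> maze.sense dir→south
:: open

> stack.push x→south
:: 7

> maze.move dir→south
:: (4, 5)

> maze.sense dir→east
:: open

> stack.push x→east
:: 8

> maze.move dir→east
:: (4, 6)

> maze.sense dir→north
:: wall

> maze.sense dir→east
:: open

> stack.push x→east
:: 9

> maze.move dir→east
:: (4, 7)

> maze.sense dir→north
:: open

> stack.push x→north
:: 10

> maze.move dir→north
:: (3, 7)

> maze.sense dir→north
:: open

> stack.push x→north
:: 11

> maze.move dir→north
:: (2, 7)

> maze.sense dir→north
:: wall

> maze.sense dir→west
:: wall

> maze.sense dir→east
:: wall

> stack.pop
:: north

> maze.move dir→south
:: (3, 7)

> maze.sense dir→east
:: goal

> maze.move dir→east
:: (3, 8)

Answer: (3, 8)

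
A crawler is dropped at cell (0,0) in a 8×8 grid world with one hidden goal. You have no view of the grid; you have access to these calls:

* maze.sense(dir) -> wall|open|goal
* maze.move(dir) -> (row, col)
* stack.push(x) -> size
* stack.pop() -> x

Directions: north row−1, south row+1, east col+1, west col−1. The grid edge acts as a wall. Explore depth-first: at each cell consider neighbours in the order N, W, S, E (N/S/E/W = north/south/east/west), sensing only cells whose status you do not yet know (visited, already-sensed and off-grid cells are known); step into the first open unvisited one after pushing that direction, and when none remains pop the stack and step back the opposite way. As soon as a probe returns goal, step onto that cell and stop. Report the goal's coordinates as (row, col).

// sense(dir: south) : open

// push(x: south) : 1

// move(dir: south) : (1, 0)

// sense(dir: south) : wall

// sense(dir: east) : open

// push(x: east) : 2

// move(dir: east) : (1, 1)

// sense(dir: north) : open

// push(x: north) : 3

// move(dir: north) : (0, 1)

// sense(dir: east) : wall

// pop() : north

// move(dir: south) : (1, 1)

// sense(dir: south) : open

// push(x: south) : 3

// move(dir: south) : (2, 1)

// sense(dir: south) : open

// push(x: south) : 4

// move(dir: south) : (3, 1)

// sense(dir: west) : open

// push(x: west) : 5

// move(dir: west) : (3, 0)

// sense(dir: south) : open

// push(x: south) : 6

// move(dir: south) : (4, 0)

// sense(dir: south) : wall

// sense(dir: east) : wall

// pop() : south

// move(dir: north) : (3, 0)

// pop() : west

// move(dir: east) : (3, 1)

// sense(dir: east) : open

// push(x: east) : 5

// move(dir: east) : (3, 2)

// sense(dir: north) : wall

// sense(dir: south) : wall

// sense(dir: east) : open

// push(x: east) : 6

// move(dir: east) : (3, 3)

// sense(dir: north) : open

// push(x: north) : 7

// move(dir: north) : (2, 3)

// sense(dir: north) : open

// push(x: north) : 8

// move(dir: north) : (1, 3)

// sense(dir: north) : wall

// sense(dir: west) : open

// push(x: west) : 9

// move(dir: west) : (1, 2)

// pop() : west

// move(dir: east) : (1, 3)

// sense(dir: east) : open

// push(x: east) : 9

// move(dir: east) : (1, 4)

// sense(dir: north) : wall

// sense(dir: south) : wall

// sense(dir: east) : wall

// pop() : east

// move(dir: west) : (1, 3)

// pop() : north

// move(dir: south) : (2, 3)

// pop() : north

// move(dir: south) : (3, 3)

// sense(dir: south) : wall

// sense(dir: east) : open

// push(x: east) : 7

// move(dir: east) : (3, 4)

// sense(dir: south) : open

// push(x: south) : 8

// move(dir: south) : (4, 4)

// sense(dir: south) : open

// push(x: south) : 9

// move(dir: south) : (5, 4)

// sense(dir: west) : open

// push(x: west) : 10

// move(dir: west) : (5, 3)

// sense(dir: west) : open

// push(x: west) : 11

// move(dir: west) : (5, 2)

// sense(dir: west) : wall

// sense(dir: south) : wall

// pop() : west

// move(dir: east) : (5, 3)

// sense(dir: south) : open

// push(x: south) : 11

// move(dir: south) : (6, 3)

// sense(dir: south) : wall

// sense(dir: east) : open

// push(x: east) : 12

// move(dir: east) : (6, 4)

// sense(dir: south) : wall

// sense(dir: east) : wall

// pop() : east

// move(dir: west) : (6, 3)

// pop() : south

// move(dir: north) : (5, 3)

// pop() : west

// move(dir: east) : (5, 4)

// sense(dir: east) : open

// push(x: east) : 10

// move(dir: east) : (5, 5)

// sense(dir: north) : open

// push(x: north) : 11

// move(dir: north) : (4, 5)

// sense(dir: north) : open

// push(x: north) : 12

// move(dir: north) : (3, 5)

// sense(dir: north) : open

// push(x: north) : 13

// move(dir: north) : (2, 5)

// sense(dir: east) : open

// push(x: east) : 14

// move(dir: east) : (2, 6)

// sense(dir: north) : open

// push(x: north) : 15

// move(dir: north) : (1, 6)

// sense(dir: north) : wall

// sense(dir: east) : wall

// pop() : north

// move(dir: south) : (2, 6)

// sense(dir: south) : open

// push(x: south) : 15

// move(dir: south) : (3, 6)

// sense(dir: south) : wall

// sense(dir: east) : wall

// pop() : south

// move(dir: north) : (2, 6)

// sense(dir: east) : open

// push(x: east) : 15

// move(dir: east) : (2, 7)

// pop() : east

// move(dir: west) : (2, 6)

// pop() : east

// move(dir: west) : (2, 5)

// pop() : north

// move(dir: south) : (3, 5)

// pop() : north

// move(dir: south) : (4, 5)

// pop() : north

// move(dir: south) : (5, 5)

// sense(dir: east) : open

// push(x: east) : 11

// move(dir: east) : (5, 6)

// sense(dir: south) : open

// push(x: south) : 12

// move(dir: south) : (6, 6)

// sense(dir: south) : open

// push(x: south) : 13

// move(dir: south) : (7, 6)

// sense(dir: west) : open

// push(x: west) : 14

// move(dir: west) : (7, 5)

// pop() : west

// move(dir: east) : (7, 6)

// sense(dir: east) : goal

// move(dir: east) : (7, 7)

Answer: (7, 7)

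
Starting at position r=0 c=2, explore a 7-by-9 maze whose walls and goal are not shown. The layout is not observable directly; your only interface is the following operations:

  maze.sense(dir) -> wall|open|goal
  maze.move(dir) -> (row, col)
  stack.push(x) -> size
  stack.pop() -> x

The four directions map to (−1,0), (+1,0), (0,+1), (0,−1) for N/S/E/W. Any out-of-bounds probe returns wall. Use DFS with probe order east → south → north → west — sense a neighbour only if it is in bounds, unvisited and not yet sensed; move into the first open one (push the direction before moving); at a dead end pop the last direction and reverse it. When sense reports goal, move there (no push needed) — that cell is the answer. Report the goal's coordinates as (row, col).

% sense dir='east'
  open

% push x='east'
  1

% move dir='east'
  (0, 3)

% sense dir='east'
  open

% push x='east'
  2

% move dir='east'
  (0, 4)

% sense dir='east'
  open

% push x='east'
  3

% move dir='east'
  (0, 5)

% sense dir='east'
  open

% push x='east'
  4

% move dir='east'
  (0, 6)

% sense dir='east'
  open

% push x='east'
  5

% move dir='east'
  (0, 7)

% sense dir='east'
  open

% push x='east'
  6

% move dir='east'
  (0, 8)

% sense dir='south'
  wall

% pop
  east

% move dir='west'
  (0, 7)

% sense dir='south'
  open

% push x='south'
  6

% move dir='south'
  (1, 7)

% sense dir='south'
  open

% push x='south'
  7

% move dir='south'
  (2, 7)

% sense dir='east'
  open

% push x='east'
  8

% move dir='east'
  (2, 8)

% sense dir='south'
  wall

% pop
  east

% move dir='west'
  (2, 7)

% sense dir='south'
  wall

% sense dir='west'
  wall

% pop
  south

% move dir='north'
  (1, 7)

% sense dir='west'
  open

% push x='west'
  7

% move dir='west'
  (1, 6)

% sense dir='west'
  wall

% pop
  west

% move dir='east'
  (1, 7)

% pop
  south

% move dir='north'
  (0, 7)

% pop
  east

% move dir='west'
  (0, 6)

% pop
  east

% move dir='west'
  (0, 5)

% pop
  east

% move dir='west'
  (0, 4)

% sense dir='south'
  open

% push x='south'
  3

% move dir='south'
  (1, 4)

% sense dir='south'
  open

% push x='south'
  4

% move dir='south'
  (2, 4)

% sense dir='east'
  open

% push x='east'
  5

% move dir='east'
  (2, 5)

% sense dir='south'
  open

% push x='south'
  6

% move dir='south'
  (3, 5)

% sense dir='east'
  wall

% sense dir='south'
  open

% push x='south'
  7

% move dir='south'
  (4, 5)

% sense dir='east'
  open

% push x='east'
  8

% move dir='east'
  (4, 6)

% sense dir='east'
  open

% push x='east'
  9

% move dir='east'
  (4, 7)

% sense dir='east'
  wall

% sense dir='south'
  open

% push x='south'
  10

% move dir='south'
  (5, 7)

% sense dir='east'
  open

% push x='east'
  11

% move dir='east'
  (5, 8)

% sense dir='south'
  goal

% move dir='south'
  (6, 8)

Answer: (6, 8)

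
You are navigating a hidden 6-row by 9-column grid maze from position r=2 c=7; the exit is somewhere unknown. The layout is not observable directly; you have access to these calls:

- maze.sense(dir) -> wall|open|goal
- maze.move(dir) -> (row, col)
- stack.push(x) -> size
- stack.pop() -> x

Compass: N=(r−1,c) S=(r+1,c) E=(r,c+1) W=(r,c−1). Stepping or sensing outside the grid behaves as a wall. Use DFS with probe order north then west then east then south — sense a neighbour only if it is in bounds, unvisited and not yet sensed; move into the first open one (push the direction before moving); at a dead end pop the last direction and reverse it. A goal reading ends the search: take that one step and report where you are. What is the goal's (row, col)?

==> maze.sense(dir: north)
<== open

==> stack.push(x: north)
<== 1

==> maze.move(dir: north)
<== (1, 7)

==> maze.sense(dir: north)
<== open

==> stack.push(x: north)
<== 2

==> maze.move(dir: north)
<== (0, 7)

==> maze.sense(dir: west)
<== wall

==> maze.sense(dir: east)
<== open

==> stack.push(x: east)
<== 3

==> maze.move(dir: east)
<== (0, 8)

==> maze.sense(dir: south)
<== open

==> stack.push(x: south)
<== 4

==> maze.move(dir: south)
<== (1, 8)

==> maze.sense(dir: south)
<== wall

==> stack.pop()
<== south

==> maze.move(dir: north)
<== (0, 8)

==> stack.pop()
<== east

==> maze.move(dir: west)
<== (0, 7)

==> stack.pop()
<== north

==> maze.move(dir: south)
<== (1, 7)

==> maze.sense(dir: west)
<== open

==> stack.push(x: west)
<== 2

==> maze.move(dir: west)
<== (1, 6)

==> maze.sense(dir: west)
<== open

==> stack.push(x: west)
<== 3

==> maze.move(dir: west)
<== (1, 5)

==> maze.sense(dir: north)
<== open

==> stack.push(x: north)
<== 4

==> maze.move(dir: north)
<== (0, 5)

==> maze.sense(dir: west)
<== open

==> stack.push(x: west)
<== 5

==> maze.move(dir: west)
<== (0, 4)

==> maze.sense(dir: west)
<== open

==> stack.push(x: west)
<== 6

==> maze.move(dir: west)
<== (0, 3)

==> maze.sense(dir: west)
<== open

==> stack.push(x: west)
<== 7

==> maze.move(dir: west)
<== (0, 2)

==> maze.sense(dir: west)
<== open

==> stack.push(x: west)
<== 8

==> maze.move(dir: west)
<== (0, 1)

==> maze.sense(dir: west)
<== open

==> stack.push(x: west)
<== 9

==> maze.move(dir: west)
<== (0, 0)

==> maze.sense(dir: south)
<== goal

==> maze.move(dir: south)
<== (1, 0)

Answer: (1, 0)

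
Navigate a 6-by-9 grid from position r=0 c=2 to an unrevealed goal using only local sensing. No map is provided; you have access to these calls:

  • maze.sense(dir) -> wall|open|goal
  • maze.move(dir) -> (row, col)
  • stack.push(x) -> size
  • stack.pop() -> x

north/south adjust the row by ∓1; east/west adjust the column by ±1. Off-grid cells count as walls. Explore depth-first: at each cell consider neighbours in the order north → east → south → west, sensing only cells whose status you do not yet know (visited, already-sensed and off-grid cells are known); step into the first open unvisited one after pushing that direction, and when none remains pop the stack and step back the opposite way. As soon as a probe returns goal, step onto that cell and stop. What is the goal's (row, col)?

I use maze.sense with dir=east, giving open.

Now I run stack.push with x=east, : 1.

I invoke maze.move with dir=east, : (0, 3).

Then maze.sense with dir=east, giving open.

I invoke stack.push with x=east, — result: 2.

I use maze.move with dir=east, → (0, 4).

I invoke maze.sense with dir=east, — result: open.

Then stack.push with x=east, and see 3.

Invoking maze.move with dir=east, and see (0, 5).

I call maze.sense with dir=east, which returns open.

Invoking stack.push with x=east, and get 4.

Next I call maze.move with dir=east, : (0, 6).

Now I run maze.sense with dir=east, and observe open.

Now I run stack.push with x=east, yielding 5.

I call maze.move with dir=east, — result: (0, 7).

I use maze.sense with dir=east, which returns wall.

Then maze.sense with dir=south, and see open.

Next I call stack.push with x=south, and observe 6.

I try maze.move with dir=south, — result: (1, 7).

I try maze.sense with dir=east, → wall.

Using maze.sense with dir=south, and see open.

I invoke stack.push with x=south, which returns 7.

Now I run maze.move with dir=south, → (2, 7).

I use maze.sense with dir=east, → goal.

Using maze.move with dir=east, → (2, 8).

Answer: (2, 8)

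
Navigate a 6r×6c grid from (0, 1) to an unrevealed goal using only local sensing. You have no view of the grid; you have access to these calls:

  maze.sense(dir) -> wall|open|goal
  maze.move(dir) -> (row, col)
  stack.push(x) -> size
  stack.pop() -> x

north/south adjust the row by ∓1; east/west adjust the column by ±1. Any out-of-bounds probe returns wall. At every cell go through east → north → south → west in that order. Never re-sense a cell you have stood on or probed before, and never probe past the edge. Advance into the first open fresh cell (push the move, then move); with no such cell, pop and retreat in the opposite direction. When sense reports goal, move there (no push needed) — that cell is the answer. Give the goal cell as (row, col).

! maze.sense(dir=east) -> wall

! maze.sense(dir=south) -> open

! stack.push(x=south) -> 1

! maze.move(dir=south) -> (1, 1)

! maze.sense(dir=east) -> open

! stack.push(x=east) -> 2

! maze.move(dir=east) -> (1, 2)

! maze.sense(dir=east) -> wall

! maze.sense(dir=south) -> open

! stack.push(x=south) -> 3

! maze.move(dir=south) -> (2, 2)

! maze.sense(dir=east) -> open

! stack.push(x=east) -> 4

! maze.move(dir=east) -> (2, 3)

! maze.sense(dir=east) -> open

! stack.push(x=east) -> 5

! maze.move(dir=east) -> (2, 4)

! maze.sense(dir=east) -> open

! stack.push(x=east) -> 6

! maze.move(dir=east) -> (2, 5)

! maze.sense(dir=north) -> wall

! maze.sense(dir=south) -> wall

! stack.pop() -> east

! maze.move(dir=west) -> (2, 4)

! maze.sense(dir=north) -> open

! stack.push(x=north) -> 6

! maze.move(dir=north) -> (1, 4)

! maze.sense(dir=north) -> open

! stack.push(x=north) -> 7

! maze.move(dir=north) -> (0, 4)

! maze.sense(dir=east) -> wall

! maze.sense(dir=west) -> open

! stack.push(x=west) -> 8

! maze.move(dir=west) -> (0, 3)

! stack.pop() -> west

! maze.move(dir=east) -> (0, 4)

! stack.pop() -> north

! maze.move(dir=south) -> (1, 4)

! stack.pop() -> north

! maze.move(dir=south) -> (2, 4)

! maze.sense(dir=south) -> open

! stack.push(x=south) -> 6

! maze.move(dir=south) -> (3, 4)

! maze.sense(dir=south) -> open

! stack.push(x=south) -> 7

! maze.move(dir=south) -> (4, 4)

! maze.sense(dir=east) -> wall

! maze.sense(dir=south) -> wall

! maze.sense(dir=west) -> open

! stack.push(x=west) -> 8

! maze.move(dir=west) -> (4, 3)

! maze.sense(dir=north) -> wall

! maze.sense(dir=south) -> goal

! maze.move(dir=south) -> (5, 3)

Answer: (5, 3)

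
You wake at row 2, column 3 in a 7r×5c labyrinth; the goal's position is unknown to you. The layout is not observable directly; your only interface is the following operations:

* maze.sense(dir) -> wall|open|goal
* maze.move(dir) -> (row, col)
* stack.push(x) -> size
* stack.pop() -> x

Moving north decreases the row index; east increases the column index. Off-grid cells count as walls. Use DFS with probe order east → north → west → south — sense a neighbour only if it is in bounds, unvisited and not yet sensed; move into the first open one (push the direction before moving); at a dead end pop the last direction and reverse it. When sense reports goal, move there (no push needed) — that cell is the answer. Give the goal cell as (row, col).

[in] maze.sense dir=east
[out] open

[in] stack.push x=east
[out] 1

[in] maze.move dir=east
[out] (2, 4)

[in] maze.sense dir=north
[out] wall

[in] maze.sense dir=south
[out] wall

[in] stack.pop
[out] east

[in] maze.move dir=west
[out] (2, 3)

[in] maze.sense dir=north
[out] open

[in] stack.push x=north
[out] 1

[in] maze.move dir=north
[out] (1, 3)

[in] maze.sense dir=north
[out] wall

[in] maze.sense dir=west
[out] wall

[in] stack.pop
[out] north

[in] maze.move dir=south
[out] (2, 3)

[in] maze.sense dir=west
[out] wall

[in] maze.sense dir=south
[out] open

[in] stack.push x=south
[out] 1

[in] maze.move dir=south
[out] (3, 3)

[in] maze.sense dir=west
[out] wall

[in] maze.sense dir=south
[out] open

[in] stack.push x=south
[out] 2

[in] maze.move dir=south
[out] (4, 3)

[in] maze.sense dir=east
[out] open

[in] stack.push x=east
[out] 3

[in] maze.move dir=east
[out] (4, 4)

[in] maze.sense dir=south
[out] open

[in] stack.push x=south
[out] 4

[in] maze.move dir=south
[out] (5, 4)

[in] maze.sense dir=west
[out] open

[in] stack.push x=west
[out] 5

[in] maze.move dir=west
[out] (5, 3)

[in] maze.sense dir=west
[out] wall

[in] maze.sense dir=south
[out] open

[in] stack.push x=south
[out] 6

[in] maze.move dir=south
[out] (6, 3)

[in] maze.sense dir=east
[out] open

[in] stack.push x=east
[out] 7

[in] maze.move dir=east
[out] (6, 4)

[in] stack.pop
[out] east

[in] maze.move dir=west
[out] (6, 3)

[in] maze.sense dir=west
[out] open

[in] stack.push x=west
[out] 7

[in] maze.move dir=west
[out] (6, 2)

[in] maze.sense dir=west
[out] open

[in] stack.push x=west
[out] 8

[in] maze.move dir=west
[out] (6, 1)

[in] maze.sense dir=north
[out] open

[in] stack.push x=north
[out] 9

[in] maze.move dir=north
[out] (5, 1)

[in] maze.sense dir=north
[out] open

[in] stack.push x=north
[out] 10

[in] maze.move dir=north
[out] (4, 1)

[in] maze.sense dir=east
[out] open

[in] stack.push x=east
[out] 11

[in] maze.move dir=east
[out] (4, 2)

[in] stack.pop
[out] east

[in] maze.move dir=west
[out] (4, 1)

[in] maze.sense dir=north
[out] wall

[in] maze.sense dir=west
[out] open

[in] stack.push x=west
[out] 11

[in] maze.move dir=west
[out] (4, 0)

[in] maze.sense dir=north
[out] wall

[in] maze.sense dir=south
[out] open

[in] stack.push x=south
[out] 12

[in] maze.move dir=south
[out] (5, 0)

[in] maze.sense dir=south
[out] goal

[in] maze.move dir=south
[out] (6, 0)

Answer: (6, 0)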